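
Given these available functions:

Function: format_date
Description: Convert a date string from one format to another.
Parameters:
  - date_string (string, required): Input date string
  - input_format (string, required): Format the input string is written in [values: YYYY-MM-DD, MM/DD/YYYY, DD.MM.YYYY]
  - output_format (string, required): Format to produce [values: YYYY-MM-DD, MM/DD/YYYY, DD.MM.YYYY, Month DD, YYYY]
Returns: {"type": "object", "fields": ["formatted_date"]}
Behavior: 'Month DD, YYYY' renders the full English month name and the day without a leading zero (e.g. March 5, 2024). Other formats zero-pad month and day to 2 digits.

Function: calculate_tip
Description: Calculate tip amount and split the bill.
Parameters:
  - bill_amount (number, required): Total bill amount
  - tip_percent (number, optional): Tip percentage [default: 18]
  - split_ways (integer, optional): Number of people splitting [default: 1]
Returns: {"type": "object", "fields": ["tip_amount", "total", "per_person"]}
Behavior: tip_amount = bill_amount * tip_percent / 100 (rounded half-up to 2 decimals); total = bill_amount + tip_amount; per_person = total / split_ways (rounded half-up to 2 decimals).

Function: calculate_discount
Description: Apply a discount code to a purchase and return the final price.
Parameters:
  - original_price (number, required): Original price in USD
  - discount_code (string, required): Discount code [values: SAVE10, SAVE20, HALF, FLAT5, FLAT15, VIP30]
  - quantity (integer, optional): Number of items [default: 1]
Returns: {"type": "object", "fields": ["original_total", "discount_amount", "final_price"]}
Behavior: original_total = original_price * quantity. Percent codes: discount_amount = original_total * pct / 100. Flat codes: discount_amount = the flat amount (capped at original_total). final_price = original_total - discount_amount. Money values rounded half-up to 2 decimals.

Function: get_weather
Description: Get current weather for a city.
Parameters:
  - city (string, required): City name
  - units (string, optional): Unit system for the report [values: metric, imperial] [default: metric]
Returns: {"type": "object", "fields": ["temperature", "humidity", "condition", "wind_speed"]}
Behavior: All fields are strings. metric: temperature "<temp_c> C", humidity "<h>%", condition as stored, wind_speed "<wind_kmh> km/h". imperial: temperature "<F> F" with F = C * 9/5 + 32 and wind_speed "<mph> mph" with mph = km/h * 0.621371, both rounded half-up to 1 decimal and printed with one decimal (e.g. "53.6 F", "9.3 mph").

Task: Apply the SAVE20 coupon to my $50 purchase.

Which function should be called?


The task needs a function whose description is: Apply a discount code to a purchase and return the final price.
calculate_discount


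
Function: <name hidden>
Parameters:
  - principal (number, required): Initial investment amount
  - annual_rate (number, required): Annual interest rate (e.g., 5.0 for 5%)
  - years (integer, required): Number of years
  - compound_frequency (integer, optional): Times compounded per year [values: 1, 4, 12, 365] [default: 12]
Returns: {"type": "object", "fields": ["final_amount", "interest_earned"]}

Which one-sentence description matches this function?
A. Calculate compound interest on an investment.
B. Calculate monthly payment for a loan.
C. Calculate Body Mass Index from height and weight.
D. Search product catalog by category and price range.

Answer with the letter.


Parameters principal, annual_rate, years, compound_frequency and return ["final_amount", "interest_earned"] fit: Calculate compound interest on an investment.
A


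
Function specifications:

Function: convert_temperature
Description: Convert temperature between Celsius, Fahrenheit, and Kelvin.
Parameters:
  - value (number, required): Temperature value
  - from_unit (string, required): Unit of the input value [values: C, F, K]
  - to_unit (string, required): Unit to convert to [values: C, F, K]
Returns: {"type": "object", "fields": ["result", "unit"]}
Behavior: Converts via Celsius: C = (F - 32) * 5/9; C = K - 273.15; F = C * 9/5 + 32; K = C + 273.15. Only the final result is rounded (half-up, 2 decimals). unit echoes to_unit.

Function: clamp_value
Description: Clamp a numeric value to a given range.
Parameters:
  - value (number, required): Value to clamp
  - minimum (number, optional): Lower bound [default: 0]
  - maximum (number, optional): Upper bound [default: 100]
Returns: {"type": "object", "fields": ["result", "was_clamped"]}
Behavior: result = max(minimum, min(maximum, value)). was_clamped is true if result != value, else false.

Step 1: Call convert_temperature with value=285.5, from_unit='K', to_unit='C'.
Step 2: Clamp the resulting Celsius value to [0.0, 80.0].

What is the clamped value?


Step 1: convert_temperature(value=285.5, from_unit=K, to_unit=C)
  To C: 285.5 - 273.15 = 12.35
  Target is C: 12.35
  Round to 2 decimals: 12.35
  -> result = 12.35 C
Step 2: clamp_value(value=12.35, minimum=0.0, maximum=80.0)
  result = max(0.0, min(80.0, 12.35)) = max(0.0, 12.35) = 12.35
  was_clamped = (12.35 != 12.35) = false
  -> result = 12.35
12.35


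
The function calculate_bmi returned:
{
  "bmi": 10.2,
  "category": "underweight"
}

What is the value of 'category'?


underweight


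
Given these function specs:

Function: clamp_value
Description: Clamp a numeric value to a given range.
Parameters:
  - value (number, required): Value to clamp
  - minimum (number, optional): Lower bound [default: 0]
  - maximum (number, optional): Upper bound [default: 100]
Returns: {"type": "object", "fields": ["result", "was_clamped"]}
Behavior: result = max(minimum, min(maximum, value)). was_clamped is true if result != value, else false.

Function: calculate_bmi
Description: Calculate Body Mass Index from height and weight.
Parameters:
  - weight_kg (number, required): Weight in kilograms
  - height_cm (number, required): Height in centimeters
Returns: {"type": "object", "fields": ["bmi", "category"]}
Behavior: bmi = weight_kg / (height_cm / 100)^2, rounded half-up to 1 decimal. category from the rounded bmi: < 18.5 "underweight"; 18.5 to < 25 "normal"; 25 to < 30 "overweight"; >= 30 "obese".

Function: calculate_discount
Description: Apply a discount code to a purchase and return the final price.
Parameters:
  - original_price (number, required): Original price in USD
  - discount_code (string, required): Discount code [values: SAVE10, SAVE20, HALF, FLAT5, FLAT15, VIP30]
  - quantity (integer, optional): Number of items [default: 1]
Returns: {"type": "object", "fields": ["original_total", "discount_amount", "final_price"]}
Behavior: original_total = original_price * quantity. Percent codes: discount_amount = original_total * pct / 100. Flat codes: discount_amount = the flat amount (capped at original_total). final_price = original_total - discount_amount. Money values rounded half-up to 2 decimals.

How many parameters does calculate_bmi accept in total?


Parameters of calculate_bmi: weight_kg (required), height_cm (required)
Total:
2


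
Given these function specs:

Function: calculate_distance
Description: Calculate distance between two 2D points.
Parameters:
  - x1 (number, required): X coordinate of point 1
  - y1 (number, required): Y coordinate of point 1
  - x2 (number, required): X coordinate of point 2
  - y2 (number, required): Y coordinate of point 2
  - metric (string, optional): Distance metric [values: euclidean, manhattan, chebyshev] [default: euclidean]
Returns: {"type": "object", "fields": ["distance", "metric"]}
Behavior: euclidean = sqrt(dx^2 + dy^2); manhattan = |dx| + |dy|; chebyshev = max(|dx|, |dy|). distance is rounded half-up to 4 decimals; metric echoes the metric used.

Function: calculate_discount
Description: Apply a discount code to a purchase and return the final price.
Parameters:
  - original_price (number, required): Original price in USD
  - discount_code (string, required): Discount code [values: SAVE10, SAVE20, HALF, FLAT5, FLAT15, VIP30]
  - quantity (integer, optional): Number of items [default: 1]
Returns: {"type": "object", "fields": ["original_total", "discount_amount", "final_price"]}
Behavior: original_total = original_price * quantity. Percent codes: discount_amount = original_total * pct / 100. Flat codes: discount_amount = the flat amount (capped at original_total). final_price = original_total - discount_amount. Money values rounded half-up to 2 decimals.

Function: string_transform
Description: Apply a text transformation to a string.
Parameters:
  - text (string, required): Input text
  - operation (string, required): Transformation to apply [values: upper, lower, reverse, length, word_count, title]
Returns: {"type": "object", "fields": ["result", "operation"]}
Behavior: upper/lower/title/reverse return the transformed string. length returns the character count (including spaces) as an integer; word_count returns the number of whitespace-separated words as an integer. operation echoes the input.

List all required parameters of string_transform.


Parameters of string_transform and their required/optional flag:
  text: required
  operation: required
operation, text


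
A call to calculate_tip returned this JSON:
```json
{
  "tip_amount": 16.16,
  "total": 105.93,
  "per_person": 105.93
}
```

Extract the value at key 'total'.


105.93


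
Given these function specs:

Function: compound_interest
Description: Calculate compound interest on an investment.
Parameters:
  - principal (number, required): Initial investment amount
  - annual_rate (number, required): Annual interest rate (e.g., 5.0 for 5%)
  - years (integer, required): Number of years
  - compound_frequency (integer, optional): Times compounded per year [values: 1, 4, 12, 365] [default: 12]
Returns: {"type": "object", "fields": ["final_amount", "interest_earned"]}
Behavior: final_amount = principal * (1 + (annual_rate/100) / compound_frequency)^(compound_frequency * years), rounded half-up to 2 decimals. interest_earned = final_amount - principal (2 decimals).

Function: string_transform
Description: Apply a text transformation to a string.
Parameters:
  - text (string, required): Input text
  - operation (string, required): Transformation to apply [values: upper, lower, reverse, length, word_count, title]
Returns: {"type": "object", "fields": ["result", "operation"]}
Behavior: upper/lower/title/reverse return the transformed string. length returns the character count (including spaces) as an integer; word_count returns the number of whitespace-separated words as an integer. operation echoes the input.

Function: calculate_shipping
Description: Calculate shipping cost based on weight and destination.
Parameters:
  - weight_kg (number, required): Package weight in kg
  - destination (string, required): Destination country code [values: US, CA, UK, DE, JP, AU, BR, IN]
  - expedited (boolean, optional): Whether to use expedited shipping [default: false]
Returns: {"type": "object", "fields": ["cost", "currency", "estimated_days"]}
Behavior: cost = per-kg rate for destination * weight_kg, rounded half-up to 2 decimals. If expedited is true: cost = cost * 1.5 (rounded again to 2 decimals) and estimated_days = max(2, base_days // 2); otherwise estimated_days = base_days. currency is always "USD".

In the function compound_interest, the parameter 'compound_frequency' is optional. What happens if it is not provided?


The compound_interest spec declares:
  - compound_frequency (integer, optional): Times compounded per year [values: 1, 4, 12, 365] [default: 12]
It defaults to 12


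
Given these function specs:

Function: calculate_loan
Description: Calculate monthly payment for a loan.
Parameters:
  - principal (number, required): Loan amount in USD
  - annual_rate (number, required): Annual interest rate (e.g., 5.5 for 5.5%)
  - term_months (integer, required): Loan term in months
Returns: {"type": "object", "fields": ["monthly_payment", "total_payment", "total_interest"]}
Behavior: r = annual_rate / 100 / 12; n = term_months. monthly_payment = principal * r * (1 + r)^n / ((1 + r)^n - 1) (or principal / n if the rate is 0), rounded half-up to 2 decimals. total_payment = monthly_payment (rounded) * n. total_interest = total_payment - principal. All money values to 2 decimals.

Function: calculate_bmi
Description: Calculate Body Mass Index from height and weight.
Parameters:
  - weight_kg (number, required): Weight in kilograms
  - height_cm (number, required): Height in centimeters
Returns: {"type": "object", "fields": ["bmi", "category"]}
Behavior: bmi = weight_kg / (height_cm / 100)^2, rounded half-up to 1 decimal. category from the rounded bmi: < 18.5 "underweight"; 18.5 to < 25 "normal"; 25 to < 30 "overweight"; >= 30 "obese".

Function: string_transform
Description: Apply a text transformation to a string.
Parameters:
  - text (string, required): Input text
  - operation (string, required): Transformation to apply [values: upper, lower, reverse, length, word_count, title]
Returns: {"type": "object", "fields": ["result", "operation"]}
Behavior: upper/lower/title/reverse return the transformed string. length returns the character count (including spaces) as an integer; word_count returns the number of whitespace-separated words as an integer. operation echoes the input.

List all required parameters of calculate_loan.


Parameters of calculate_loan and their required/optional flag:
  principal: required
  annual_rate: required
  term_months: required
annual_rate, principal, term_months


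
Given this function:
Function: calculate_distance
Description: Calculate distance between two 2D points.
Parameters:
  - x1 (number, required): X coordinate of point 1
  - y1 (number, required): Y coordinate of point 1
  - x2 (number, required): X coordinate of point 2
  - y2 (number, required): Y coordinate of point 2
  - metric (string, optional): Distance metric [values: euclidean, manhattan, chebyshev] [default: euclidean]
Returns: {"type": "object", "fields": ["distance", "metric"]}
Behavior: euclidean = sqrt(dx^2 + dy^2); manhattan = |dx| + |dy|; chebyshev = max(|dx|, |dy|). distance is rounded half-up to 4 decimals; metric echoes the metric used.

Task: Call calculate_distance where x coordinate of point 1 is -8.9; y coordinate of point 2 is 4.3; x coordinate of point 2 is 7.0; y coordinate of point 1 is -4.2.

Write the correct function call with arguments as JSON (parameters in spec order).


Mapping each described value to its parameter name:
  'X coordinate of point 1' -> x1 = -8.9
  'Y coordinate of point 2' -> y2 = 4.3
  'X coordinate of point 2' -> x2 = 7.0
  'Y coordinate of point 1' -> y1 = -4.2
calculate_distance({"x1": -8.9, "y1": -4.2, "x2": 7.0, "y2": 4.3})


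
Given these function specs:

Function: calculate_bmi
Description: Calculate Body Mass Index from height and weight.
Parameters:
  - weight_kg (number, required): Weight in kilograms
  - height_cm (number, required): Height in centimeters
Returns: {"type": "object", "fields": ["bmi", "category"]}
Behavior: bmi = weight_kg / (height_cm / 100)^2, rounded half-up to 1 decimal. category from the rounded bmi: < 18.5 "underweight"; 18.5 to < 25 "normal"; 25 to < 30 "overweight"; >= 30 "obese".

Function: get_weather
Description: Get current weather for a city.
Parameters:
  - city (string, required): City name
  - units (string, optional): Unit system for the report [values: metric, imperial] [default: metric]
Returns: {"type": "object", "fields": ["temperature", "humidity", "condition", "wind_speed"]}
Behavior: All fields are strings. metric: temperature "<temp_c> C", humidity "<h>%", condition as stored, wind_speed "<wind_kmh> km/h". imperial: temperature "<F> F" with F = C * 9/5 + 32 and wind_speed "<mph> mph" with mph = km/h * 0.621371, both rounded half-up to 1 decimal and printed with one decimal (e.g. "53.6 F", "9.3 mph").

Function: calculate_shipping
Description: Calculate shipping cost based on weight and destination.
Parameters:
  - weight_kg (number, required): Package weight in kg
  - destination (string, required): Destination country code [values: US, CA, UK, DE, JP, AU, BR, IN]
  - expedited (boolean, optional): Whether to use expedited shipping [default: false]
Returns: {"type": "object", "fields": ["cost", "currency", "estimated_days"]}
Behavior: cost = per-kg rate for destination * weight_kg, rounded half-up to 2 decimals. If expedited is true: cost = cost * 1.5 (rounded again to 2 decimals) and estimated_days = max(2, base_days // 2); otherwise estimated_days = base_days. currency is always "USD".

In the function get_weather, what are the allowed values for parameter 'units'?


The get_weather spec declares:
  - units (string, optional): Unit system for the report [values: metric, imperial] [default: metric]
Allowed values:
metric, imperial


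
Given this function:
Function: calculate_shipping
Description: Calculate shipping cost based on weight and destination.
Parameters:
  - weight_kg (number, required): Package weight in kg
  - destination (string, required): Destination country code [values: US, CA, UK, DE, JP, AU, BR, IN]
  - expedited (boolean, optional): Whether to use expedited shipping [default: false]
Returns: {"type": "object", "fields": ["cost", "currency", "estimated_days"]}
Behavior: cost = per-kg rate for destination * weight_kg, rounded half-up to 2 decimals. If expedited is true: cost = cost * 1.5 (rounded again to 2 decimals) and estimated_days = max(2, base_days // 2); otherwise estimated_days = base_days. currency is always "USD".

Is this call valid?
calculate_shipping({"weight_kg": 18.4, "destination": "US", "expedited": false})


Checking all required parameters present and types match... All valid.
Valid


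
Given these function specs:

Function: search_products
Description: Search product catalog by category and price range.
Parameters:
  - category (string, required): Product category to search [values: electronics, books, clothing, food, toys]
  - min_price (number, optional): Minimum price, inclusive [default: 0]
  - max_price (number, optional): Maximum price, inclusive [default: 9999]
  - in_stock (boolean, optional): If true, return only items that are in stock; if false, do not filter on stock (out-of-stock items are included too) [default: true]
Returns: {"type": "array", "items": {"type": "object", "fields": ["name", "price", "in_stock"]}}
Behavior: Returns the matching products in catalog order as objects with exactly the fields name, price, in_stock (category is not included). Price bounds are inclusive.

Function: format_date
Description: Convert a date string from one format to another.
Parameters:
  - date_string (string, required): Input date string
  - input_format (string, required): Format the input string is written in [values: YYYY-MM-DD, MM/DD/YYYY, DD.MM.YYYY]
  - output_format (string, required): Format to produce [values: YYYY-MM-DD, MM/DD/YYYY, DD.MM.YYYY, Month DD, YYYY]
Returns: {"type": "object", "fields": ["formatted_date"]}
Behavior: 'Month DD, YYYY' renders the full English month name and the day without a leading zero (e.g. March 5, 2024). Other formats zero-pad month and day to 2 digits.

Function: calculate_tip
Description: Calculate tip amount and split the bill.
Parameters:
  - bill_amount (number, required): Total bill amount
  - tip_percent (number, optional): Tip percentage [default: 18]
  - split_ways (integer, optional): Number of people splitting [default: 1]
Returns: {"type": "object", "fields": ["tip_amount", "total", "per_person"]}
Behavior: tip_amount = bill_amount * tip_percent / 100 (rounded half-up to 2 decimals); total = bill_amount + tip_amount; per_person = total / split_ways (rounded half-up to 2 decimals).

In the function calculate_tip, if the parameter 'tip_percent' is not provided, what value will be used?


The calculate_tip spec declares:
  - tip_percent (number, optional): Tip percentage [default: 18]
Default:
18


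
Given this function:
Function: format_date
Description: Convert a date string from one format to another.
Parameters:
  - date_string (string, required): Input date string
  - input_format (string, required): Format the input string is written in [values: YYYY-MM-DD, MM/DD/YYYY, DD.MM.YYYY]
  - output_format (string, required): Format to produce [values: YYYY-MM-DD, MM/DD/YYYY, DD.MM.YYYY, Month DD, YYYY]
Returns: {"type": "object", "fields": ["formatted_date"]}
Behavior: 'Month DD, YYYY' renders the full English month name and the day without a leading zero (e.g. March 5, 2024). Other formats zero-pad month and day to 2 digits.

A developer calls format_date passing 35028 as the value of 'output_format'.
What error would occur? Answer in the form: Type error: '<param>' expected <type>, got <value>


Spec: 'output_format' is declared as string; 35028 is an integer.
Type error: 'output_format' expected string, got 35028


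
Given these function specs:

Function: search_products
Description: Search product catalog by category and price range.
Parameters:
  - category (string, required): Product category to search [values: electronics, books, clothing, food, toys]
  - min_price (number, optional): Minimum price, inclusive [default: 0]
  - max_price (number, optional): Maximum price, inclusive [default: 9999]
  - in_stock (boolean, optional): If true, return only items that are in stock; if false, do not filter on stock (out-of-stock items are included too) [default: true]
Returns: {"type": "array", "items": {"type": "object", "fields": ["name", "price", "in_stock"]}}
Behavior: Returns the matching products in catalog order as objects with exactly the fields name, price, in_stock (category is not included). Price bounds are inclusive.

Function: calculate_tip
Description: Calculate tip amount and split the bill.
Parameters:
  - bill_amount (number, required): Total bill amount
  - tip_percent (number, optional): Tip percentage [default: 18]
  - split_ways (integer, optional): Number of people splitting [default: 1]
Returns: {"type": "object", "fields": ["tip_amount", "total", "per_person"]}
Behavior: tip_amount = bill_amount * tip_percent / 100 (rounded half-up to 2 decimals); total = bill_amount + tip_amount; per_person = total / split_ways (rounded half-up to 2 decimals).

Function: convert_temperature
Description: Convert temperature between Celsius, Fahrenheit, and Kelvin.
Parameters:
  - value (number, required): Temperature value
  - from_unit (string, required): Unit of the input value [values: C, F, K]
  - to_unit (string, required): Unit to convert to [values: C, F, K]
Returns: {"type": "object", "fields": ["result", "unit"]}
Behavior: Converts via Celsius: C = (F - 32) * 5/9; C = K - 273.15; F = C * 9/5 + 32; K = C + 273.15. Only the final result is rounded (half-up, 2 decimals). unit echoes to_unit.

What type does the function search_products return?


The search_products spec declares Returns: {"type": "array", "items": {"type": "object", "fields": ["name", "price", "in_stock"]}}
Type:
array


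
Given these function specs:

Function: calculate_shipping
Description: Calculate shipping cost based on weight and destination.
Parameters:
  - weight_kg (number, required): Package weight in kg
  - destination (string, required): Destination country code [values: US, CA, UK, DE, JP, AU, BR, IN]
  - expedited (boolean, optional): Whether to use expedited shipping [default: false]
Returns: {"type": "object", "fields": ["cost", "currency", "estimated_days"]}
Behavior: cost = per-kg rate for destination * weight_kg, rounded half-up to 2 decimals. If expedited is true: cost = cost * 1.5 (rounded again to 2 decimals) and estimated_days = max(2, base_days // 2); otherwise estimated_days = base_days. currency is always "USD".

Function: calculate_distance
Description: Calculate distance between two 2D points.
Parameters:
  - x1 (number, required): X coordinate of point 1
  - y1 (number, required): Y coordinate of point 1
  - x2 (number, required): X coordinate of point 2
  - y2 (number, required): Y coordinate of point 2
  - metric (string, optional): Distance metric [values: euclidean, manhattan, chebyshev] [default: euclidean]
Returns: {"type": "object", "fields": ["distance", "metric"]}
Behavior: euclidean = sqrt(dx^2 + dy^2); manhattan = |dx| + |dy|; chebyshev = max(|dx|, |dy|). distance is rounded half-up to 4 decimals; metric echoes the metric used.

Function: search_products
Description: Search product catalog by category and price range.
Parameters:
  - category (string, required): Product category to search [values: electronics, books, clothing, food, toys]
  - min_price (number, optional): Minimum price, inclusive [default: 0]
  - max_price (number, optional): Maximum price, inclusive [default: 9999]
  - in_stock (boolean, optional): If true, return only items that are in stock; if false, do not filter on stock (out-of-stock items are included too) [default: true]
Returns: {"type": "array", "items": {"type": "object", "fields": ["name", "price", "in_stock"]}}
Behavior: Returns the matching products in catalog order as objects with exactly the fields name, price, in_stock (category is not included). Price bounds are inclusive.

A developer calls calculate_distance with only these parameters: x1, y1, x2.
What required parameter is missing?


Required parameters: x1, y1, x2, y2
Provided: x1, y1, x2
Missing: y2
y2


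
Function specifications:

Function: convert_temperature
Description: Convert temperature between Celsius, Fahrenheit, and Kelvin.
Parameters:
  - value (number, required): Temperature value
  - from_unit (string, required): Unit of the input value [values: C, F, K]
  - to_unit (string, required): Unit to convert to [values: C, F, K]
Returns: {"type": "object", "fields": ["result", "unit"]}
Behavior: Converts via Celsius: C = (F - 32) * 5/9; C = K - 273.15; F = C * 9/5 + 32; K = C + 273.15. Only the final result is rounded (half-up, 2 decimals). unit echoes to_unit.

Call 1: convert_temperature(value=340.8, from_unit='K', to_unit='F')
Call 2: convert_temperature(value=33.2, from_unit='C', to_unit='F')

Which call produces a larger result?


Call 1:
  To C: 340.8 - 273.15 = 67.65
  To F: 67.65 * 9/5 + 32 = 153.77
  Round to 2 decimals: 153.77
  -> 153.77 F
Call 2:
  Input already in C: 33.2
  To F: 33.2 * 9/5 + 32 = 91.76
  Round to 2 decimals: 91.76
  -> 91.76 F
Call 1 (153.77 F)


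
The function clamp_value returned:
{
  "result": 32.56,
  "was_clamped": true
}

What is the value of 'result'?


32.56


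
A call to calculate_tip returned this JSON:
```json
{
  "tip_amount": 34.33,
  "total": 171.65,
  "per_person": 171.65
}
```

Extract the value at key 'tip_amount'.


34.33


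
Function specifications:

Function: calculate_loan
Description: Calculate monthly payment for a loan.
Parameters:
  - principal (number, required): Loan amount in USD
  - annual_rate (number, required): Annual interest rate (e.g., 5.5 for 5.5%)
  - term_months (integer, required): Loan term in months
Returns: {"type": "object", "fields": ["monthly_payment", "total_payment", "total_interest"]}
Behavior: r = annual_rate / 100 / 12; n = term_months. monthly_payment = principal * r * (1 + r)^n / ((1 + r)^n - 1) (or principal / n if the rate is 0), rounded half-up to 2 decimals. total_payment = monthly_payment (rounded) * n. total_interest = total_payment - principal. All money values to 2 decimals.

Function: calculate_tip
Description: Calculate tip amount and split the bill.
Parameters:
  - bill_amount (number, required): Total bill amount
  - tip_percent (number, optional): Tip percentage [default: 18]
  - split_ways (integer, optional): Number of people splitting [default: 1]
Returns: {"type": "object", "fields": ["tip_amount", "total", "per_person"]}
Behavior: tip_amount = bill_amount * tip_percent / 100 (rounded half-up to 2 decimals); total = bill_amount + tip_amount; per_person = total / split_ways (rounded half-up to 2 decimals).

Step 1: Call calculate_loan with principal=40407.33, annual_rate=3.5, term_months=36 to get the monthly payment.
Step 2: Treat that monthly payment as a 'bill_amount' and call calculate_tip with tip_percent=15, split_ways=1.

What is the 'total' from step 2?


Step 1: calculate_loan(principal=40407.33, annual_rate=3.5, term_months=36)
  r = 3.5 / 100 / 12 = 0.002916666667 (keep full precision)
  (1 + r)^36 = 1.11054088
  monthly_payment = 40407.33 * 0.002916666667 * 1.11054088 / (1.11054088 - 1) = 1184.018805 -> 1184.02
  total_payment = 1184.02 * 36 = 42624.72
  total_interest = 42624.72 - 40407.33 = 2217.39
  -> monthly_payment = 1184.02
Step 2: calculate_tip(bill_amount=1184.02, tip_percent=15, split_ways=1)
  tip_amount = 1184.02 * 15/100 = 177.603 -> 177.60
  total = 1184.02 + 177.60 = 1361.62
  per_person = 1361.62 / 1 = 1361.62 -> 1361.62
  -> total = 1361.62
$1361.62


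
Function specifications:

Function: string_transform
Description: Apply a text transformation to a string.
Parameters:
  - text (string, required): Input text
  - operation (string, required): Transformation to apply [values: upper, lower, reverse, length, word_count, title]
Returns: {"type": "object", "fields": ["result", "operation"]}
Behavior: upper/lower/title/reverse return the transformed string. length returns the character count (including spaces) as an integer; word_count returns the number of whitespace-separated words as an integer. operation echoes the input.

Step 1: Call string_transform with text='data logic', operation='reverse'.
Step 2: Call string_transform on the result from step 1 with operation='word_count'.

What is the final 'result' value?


Step 1: string_transform(text='data logic', operation='reverse')
  -> result = 'cigol atad'
Step 2: string_transform(text='cigol atad', operation='word_count')
  words: cigol, atad -> 2
  -> result = 2
2


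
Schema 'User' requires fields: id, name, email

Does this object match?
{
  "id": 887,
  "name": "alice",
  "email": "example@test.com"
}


Checking required fields... All present.
Valid - all required fields present


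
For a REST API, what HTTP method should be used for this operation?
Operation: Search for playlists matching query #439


GET = read, POST = create, PUT = update/replace, DELETE = remove
This operation is a read.
GET


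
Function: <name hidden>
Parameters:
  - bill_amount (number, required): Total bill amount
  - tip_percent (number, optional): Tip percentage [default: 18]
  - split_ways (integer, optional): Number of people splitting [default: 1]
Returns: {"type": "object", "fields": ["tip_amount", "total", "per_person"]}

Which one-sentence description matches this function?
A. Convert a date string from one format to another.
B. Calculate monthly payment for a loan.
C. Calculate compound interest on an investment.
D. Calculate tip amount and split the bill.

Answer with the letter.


Parameters bill_amount, tip_percent, split_ways and return ["tip_amount", "total", "per_person"] fit: Calculate tip amount and split the bill.
D


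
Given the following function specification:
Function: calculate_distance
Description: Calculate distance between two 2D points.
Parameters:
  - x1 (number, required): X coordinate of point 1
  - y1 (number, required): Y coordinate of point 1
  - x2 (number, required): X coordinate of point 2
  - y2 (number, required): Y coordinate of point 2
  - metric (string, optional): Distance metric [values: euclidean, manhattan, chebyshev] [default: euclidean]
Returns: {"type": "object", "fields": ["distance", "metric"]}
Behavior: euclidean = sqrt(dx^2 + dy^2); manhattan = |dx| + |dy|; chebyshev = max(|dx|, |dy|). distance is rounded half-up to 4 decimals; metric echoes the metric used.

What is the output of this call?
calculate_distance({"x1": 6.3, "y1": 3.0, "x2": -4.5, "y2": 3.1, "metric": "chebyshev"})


|dx| = |-4.5 - 6.3| = 10.8; |dy| = |3.1 - 3| = 0.1
chebyshev: max(10.8, 0.1) = 10.8
Round to 4 decimals: 10.8
Output:
{"distance": 10.8, "metric": "chebyshev"}


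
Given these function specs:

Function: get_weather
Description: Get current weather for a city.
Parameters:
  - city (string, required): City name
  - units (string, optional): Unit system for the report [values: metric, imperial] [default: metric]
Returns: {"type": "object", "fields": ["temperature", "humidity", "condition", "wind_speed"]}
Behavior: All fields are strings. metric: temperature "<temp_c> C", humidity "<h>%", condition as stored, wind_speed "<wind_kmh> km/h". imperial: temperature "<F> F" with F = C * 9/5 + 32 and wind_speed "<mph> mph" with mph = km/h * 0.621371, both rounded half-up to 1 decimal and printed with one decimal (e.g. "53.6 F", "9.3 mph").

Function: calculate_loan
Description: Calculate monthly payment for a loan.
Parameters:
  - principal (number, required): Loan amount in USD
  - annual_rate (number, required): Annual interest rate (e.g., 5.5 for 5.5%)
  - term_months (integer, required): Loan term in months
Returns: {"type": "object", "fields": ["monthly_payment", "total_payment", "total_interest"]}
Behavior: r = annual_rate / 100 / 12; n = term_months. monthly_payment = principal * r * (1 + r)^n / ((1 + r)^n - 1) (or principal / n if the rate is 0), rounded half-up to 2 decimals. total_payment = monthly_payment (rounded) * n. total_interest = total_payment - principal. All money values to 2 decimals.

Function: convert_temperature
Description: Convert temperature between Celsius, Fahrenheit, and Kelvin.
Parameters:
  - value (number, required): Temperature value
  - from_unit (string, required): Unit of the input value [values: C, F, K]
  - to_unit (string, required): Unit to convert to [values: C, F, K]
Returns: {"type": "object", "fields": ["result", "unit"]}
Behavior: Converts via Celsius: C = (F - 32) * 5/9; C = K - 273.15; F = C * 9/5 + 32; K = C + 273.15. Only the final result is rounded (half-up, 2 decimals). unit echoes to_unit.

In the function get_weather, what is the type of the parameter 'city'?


The get_weather spec declares:
  - city (string, required): City name
Type:
string


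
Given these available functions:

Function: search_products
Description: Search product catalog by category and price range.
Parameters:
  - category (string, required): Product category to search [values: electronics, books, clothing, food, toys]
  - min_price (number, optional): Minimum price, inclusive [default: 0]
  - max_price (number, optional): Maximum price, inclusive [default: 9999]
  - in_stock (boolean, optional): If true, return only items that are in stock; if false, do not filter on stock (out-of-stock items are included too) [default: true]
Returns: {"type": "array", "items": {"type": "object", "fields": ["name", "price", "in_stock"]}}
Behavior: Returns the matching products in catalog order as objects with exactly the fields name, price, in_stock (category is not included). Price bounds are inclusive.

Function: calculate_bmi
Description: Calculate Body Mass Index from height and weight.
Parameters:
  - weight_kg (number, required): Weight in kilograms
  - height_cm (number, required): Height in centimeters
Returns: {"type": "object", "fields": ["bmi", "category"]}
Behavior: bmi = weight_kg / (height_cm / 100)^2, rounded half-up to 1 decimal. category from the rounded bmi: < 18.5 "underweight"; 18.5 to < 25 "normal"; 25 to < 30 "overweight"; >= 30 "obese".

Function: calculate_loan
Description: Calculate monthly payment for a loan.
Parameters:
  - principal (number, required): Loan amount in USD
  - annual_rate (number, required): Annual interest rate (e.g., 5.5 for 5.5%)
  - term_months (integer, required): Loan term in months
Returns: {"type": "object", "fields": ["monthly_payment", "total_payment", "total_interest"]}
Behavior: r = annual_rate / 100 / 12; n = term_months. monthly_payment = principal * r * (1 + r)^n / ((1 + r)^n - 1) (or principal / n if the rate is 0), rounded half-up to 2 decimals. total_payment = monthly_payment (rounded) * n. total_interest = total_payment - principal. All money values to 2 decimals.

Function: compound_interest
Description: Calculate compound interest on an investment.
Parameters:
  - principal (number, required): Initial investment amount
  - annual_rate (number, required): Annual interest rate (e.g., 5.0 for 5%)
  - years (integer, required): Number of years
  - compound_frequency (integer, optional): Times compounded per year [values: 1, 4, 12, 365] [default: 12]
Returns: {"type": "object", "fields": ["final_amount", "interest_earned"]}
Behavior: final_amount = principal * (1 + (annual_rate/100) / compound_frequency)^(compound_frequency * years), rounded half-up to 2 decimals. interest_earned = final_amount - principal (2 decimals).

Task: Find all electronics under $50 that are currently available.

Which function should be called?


The task needs a function whose description is: Search product catalog by category and price range.
search_products


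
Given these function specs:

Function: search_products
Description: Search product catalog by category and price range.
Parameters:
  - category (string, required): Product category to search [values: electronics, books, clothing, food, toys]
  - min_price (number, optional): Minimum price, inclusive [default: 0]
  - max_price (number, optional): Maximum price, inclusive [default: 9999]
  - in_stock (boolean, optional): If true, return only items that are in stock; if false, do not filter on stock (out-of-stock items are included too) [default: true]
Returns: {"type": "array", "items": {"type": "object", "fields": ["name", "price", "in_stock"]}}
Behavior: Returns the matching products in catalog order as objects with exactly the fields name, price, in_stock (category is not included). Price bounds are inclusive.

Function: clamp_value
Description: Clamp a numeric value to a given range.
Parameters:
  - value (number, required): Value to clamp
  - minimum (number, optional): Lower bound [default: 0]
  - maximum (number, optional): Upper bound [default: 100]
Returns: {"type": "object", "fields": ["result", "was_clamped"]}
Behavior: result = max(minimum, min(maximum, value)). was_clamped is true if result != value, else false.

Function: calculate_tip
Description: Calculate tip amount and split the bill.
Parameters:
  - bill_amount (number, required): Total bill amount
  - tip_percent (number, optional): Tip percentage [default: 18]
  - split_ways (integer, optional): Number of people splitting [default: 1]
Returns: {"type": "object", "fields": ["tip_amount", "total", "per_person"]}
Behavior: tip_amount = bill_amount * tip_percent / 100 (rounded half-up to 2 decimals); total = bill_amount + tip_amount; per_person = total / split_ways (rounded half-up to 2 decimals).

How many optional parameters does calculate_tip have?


Parameters of calculate_tip: bill_amount (required), tip_percent (optional), split_ways (optional)
Optional count:
2


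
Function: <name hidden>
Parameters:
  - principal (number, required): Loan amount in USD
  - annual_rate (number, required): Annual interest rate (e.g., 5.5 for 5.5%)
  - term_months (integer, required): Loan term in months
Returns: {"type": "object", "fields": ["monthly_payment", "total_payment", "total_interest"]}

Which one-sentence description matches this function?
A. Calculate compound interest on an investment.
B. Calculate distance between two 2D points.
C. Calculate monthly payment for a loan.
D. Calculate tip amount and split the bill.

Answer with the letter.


Parameters principal, annual_rate, term_months and return ["monthly_payment", "total_payment", "total_interest"] fit: Calculate monthly payment for a loan.
C


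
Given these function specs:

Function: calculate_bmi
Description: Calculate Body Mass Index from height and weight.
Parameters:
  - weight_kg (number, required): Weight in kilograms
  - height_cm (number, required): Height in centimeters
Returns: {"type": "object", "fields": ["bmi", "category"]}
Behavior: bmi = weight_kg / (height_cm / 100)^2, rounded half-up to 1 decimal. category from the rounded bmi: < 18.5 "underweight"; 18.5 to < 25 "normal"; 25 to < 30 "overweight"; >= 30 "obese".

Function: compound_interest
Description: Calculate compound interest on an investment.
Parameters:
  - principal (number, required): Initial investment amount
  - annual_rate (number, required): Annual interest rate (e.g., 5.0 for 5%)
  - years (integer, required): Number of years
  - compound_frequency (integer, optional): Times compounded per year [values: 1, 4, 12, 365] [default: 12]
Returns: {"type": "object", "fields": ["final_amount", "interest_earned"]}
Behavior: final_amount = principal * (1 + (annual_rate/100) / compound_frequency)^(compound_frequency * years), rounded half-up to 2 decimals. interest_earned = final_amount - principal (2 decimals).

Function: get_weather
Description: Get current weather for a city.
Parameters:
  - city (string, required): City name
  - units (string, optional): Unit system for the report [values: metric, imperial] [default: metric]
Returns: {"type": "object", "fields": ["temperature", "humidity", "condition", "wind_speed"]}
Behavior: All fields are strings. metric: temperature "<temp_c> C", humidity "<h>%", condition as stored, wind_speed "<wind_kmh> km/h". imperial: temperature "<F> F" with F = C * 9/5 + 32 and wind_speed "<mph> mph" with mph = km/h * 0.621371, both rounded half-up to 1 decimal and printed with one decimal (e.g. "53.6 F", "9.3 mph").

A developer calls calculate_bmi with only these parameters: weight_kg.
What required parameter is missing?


Required parameters: weight_kg, height_cm
Provided: weight_kg
Missing: height_cm
height_cm
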